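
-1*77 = -77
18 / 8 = 9 / 4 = 2.25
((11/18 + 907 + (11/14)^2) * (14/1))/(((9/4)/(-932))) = -2986342360/567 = -5266917.74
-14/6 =-7/3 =-2.33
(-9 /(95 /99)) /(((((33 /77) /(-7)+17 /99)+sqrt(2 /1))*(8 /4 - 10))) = -289590147 /4443825070+20967191091*sqrt(2) /35550600560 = 0.77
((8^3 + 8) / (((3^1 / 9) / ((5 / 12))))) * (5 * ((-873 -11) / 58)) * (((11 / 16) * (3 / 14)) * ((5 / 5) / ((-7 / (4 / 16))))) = 11851125 / 45472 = 260.62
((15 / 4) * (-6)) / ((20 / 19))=-171 / 8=-21.38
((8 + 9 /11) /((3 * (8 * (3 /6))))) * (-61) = -5917 /132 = -44.83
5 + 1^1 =6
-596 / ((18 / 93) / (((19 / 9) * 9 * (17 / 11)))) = -2983874 / 33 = -90420.42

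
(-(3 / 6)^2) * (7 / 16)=-7 / 64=-0.11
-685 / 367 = -1.87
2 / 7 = 0.29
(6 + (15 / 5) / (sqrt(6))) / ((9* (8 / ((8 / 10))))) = 0.08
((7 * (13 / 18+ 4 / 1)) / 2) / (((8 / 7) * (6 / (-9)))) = -4165 / 192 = -21.69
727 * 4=2908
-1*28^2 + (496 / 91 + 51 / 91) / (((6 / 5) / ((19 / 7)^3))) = -128066587 / 187278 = -683.83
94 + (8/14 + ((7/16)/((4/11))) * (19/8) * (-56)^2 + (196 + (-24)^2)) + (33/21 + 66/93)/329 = 5612891023/571144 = 9827.45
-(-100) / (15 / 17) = 340 / 3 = 113.33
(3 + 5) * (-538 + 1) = -4296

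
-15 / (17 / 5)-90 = -94.41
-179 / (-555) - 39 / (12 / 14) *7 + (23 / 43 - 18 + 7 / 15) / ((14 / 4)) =-107928949 / 334110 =-323.03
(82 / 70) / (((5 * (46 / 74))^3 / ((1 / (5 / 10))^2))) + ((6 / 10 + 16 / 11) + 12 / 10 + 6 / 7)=2498923137 / 585536875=4.27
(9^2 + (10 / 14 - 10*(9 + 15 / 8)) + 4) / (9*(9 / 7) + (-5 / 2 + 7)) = -43 / 30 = -1.43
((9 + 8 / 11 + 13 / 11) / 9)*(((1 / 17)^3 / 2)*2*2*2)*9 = 480 / 54043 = 0.01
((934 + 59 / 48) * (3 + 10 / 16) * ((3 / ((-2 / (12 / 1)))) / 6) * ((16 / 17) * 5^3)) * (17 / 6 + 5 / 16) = -24572211125 / 6528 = -3764125.48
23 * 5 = 115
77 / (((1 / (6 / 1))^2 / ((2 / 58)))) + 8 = 3004 / 29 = 103.59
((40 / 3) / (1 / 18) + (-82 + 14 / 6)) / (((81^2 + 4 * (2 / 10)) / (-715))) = -17.47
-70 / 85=-14 / 17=-0.82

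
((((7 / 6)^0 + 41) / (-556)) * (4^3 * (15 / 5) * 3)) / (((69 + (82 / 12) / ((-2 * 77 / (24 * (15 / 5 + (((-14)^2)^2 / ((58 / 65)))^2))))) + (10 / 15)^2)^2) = -2054330165476512 / 183954115930916034110428032621739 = -0.00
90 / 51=30 / 17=1.76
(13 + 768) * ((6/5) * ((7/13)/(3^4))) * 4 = 24.92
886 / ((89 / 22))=19492 / 89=219.01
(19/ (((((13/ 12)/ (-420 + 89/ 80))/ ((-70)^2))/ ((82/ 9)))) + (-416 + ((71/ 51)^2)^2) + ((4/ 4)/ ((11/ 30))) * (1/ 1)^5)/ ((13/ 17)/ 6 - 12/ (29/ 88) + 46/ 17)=18403549605582584530/ 1884218976783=9767203.19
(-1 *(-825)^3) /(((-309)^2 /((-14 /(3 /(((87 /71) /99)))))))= -339.69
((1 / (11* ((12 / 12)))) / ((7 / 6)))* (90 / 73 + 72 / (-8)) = -486 / 803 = -0.61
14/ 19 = 0.74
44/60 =11/15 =0.73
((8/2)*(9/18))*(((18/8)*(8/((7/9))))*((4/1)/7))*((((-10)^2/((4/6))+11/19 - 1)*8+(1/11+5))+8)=327670272/10241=31995.93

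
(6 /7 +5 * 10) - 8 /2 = 328 /7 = 46.86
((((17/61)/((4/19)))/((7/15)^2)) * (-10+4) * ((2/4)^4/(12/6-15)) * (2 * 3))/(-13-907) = -130815/114395008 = -0.00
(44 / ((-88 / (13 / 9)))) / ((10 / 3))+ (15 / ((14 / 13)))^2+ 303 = 730279 / 1470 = 496.79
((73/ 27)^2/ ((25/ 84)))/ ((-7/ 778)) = -16583848/ 6075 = -2729.85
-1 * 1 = -1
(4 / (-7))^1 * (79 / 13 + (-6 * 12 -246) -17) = 187.96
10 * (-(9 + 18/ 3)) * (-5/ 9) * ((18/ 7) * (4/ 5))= 1200/ 7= 171.43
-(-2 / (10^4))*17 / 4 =17 / 20000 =0.00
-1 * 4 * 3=-12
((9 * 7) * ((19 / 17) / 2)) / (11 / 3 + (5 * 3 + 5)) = 3591 / 2414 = 1.49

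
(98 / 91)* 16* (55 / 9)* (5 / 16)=3850 / 117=32.91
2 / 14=1 / 7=0.14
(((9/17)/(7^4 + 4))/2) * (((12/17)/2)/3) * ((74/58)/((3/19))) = 57/544765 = 0.00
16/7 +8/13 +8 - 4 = 628/91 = 6.90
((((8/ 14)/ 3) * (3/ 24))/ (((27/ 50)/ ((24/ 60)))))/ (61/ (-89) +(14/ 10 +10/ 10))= 4450/ 432621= 0.01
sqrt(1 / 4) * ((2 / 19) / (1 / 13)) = 13 / 19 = 0.68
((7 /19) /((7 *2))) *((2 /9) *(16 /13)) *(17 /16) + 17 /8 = 37927 /17784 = 2.13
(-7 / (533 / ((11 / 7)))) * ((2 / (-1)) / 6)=11 / 1599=0.01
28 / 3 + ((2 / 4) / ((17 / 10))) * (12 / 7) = 3512 / 357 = 9.84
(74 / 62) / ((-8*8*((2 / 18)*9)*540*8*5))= -37 / 42854400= -0.00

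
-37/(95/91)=-3367/95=-35.44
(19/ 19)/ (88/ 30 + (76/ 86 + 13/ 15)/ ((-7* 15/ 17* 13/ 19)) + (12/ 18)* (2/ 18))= 2641275/ 6849389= 0.39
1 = 1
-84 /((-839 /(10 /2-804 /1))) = -67116 /839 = -80.00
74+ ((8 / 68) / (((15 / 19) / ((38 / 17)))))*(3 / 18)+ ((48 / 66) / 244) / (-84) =9047281913 / 122168970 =74.06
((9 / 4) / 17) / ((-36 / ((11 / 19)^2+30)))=-10951 / 98192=-0.11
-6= -6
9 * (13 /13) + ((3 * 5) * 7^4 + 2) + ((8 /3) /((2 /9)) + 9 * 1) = 36047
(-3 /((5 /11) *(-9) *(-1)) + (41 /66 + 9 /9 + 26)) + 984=333593 /330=1010.89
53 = 53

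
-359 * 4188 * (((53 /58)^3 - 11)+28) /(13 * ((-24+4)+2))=434231167271 /3804684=114130.68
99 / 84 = 33 / 28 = 1.18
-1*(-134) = 134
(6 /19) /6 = 1 /19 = 0.05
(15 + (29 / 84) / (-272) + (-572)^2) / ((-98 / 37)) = -276606180751 / 2239104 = -123534.32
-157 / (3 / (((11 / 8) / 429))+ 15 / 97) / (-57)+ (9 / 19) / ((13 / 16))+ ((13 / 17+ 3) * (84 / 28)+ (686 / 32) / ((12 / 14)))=1350363384865 / 36604664928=36.89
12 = 12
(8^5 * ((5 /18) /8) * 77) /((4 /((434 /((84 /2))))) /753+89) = 6135162880 /6232617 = 984.36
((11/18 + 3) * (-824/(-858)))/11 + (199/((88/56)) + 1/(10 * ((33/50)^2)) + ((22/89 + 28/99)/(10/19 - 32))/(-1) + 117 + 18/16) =170623428713/695505096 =245.32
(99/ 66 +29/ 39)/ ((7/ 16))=5.13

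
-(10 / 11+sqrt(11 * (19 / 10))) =-sqrt(2090) / 10 - 10 / 11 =-5.48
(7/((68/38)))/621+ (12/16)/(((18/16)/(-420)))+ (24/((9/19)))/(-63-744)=-280.06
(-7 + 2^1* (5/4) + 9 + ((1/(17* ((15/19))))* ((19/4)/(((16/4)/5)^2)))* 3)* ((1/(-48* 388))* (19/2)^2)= -2419061/81051648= -0.03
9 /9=1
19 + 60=79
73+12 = 85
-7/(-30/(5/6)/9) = 7/4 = 1.75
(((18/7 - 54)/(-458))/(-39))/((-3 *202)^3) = 5/386467965702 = 0.00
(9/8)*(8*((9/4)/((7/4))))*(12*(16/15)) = 5184/35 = 148.11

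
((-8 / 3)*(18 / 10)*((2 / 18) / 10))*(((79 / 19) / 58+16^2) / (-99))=0.14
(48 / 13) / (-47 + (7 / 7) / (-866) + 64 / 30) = -623520 / 7576829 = -0.08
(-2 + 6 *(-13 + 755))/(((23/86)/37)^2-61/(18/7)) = -405511216200/2161709213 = -187.59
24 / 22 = 12 / 11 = 1.09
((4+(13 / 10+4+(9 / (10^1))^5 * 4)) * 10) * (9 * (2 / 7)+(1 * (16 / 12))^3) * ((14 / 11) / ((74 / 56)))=1270764908 / 2289375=555.07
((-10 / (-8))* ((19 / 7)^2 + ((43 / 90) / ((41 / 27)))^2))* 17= 1045491653 / 6589520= 158.66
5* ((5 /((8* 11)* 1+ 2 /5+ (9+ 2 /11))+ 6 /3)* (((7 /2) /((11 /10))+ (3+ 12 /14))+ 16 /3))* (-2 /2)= -157318610 /1239777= -126.89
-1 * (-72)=72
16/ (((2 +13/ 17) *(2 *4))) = 34/ 47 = 0.72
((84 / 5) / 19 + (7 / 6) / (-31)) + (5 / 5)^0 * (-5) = -73391 / 17670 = -4.15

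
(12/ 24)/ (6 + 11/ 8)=4/ 59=0.07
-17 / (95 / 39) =-663 / 95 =-6.98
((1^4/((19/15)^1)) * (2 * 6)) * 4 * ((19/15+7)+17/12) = 6972/19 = 366.95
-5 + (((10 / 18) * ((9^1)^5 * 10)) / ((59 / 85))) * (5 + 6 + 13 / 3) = 427558205 / 59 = 7246749.24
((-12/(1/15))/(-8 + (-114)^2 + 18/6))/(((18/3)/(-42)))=1260/12991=0.10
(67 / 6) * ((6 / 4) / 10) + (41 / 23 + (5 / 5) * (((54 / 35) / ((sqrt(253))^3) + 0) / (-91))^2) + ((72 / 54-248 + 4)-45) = -1120545752479218151 / 3942681350407800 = -284.21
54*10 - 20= 520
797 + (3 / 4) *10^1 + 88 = 1785 / 2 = 892.50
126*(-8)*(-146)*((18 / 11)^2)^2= 15449107968 / 14641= 1055194.86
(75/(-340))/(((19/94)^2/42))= -1391670/6137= -226.77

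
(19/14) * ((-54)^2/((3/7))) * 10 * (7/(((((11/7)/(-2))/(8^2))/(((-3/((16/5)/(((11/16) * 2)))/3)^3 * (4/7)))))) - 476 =2443636951/1024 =2386364.21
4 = 4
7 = 7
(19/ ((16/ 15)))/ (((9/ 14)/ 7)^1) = 4655/ 24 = 193.96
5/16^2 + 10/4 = 645/256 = 2.52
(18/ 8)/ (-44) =-0.05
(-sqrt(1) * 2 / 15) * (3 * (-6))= 12 / 5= 2.40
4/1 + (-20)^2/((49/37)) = 14996/49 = 306.04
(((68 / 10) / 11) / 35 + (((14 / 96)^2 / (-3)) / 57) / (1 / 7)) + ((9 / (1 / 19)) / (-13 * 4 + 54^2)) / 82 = 97516295959 / 5566038508800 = 0.02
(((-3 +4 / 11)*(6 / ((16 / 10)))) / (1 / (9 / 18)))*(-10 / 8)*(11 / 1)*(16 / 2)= 2175 / 4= 543.75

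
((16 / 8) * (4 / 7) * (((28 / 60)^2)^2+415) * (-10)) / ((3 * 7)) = -336188416 / 1488375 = -225.88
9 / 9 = 1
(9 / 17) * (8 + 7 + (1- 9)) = 3.71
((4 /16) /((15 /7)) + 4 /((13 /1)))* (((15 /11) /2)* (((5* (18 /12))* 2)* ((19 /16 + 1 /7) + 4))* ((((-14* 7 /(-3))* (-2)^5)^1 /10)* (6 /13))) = -4149747 /3718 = -1116.12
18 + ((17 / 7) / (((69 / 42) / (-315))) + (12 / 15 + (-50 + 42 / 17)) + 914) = 820354 / 1955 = 419.62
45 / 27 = 5 / 3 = 1.67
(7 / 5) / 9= 7 / 45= 0.16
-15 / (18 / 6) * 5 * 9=-225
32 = 32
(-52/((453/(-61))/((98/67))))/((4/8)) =621712/30351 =20.48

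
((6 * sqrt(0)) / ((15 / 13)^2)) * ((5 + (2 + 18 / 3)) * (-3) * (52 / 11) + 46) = 0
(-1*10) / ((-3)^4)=-10 / 81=-0.12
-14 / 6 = -7 / 3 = -2.33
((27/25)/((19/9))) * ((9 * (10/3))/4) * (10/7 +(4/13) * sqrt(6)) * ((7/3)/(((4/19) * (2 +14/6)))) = 5103 * sqrt(6)/1690 +729/52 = 21.42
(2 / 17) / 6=1 / 51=0.02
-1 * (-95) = 95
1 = 1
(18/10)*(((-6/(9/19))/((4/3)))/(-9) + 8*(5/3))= 259/10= 25.90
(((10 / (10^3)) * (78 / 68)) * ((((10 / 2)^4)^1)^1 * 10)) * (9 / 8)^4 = 31984875 / 278528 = 114.84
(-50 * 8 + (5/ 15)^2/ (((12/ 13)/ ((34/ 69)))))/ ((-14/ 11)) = 16391969/ 52164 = 314.24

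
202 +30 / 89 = 18008 / 89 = 202.34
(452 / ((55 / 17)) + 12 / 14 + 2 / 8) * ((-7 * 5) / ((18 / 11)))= -216857 / 72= -3011.90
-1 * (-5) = 5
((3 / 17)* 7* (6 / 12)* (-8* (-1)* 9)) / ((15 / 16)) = 47.44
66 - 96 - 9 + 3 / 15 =-194 / 5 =-38.80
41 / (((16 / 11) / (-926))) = -208813 / 8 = -26101.62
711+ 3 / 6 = 1423 / 2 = 711.50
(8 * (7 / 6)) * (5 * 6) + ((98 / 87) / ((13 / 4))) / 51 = 16151072 / 57681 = 280.01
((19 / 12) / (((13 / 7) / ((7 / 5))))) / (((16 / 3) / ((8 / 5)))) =931 / 2600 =0.36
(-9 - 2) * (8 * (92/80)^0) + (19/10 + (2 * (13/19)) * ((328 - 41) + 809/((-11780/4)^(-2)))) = 1824284136761/190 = 9601495456.64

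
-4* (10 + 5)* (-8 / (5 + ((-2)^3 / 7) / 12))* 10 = 100800 / 103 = 978.64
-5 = -5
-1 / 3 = -0.33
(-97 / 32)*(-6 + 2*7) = -97 / 4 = -24.25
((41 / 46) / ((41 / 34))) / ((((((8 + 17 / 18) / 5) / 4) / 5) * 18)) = 1700 / 3703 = 0.46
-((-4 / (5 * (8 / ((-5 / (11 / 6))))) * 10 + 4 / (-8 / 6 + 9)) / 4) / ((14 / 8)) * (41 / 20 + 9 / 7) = -1.55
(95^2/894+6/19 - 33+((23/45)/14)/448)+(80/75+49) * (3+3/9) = 115298664473/799021440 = 144.30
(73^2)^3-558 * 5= 151334223499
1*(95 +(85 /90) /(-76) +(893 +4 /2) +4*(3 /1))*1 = 1370719 /1368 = 1001.99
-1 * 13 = -13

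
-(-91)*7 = 637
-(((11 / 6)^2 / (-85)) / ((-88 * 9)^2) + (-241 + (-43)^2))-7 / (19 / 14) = -486202175981 / 301397760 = -1613.16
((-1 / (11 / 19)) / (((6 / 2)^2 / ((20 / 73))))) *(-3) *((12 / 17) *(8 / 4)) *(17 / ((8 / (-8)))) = -3040 / 803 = -3.79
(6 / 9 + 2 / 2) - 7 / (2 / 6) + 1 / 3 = -19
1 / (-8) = -1 / 8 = -0.12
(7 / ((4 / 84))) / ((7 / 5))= 105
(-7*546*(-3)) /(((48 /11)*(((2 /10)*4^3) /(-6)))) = -315315 /256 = -1231.70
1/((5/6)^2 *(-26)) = -18/325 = -0.06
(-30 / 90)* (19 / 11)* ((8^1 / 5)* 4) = -608 / 165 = -3.68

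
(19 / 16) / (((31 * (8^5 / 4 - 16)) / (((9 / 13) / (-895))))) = -0.00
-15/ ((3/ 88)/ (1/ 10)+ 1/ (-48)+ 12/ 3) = -7920/ 2281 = -3.47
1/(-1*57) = -1/57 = -0.02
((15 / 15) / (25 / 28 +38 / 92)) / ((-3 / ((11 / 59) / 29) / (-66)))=155848 / 1438951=0.11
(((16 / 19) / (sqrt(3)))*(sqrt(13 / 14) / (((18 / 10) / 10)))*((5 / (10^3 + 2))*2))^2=0.00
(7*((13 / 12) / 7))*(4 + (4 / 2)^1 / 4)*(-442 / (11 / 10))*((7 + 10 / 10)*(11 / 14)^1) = -12312.86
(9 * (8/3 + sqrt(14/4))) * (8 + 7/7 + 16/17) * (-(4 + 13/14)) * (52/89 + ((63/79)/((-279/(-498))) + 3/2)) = -15283443006/3705337 - 22925164509 * sqrt(14)/29642696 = -7018.45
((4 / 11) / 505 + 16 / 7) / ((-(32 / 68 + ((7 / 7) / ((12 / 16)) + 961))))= -4534308 / 1909370155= -0.00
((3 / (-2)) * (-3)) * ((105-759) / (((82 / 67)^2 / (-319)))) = 4214349513 / 6724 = 626762.27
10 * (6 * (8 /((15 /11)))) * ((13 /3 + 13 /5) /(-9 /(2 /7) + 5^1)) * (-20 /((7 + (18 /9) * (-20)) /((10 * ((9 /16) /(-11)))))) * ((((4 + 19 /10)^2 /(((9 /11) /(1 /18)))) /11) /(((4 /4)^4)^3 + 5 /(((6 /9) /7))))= 2896192 /25264305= 0.11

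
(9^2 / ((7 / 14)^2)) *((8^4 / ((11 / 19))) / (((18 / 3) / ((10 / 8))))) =5253120 / 11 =477556.36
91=91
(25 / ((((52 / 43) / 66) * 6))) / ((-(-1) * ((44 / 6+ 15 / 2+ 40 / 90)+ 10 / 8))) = 21285 / 1547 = 13.76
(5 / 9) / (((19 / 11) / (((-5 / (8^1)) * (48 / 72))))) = -275 / 2052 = -0.13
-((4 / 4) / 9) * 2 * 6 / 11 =-4 / 33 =-0.12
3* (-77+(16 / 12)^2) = -677 / 3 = -225.67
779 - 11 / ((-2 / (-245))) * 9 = -22697 / 2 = -11348.50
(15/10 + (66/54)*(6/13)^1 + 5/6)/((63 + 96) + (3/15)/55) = 31075/1705314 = 0.02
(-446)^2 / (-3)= -198916 / 3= -66305.33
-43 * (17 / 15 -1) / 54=-43 / 405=-0.11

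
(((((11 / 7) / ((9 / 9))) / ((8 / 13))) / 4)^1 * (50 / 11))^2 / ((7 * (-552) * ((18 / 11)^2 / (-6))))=12780625 / 2617380864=0.00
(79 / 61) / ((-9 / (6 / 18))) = -79 / 1647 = -0.05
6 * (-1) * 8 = -48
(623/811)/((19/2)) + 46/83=812232/1278947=0.64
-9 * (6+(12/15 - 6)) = -36/5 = -7.20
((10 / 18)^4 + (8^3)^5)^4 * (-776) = -2203642257002756810154188049694087384955993440463867851000940586942513416 / 1853020188851841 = -1189216539711942633055343000000000000000000000000000000000.00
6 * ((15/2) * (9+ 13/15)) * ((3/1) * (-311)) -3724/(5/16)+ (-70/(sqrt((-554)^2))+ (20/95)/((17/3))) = -190648783429/447355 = -426168.89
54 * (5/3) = 90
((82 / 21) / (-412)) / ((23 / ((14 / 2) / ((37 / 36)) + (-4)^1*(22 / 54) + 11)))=-662765 / 99398502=-0.01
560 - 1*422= 138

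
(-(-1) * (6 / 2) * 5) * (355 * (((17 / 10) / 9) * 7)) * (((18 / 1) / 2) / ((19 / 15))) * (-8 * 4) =-30416400 / 19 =-1600863.16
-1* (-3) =3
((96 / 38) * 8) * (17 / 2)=3264 / 19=171.79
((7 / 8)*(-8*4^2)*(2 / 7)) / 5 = -32 / 5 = -6.40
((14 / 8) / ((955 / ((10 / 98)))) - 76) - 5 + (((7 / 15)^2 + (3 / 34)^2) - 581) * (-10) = 398299321559 / 69550740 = 5726.74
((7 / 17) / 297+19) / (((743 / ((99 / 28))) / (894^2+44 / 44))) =38338599653 / 530502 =72268.53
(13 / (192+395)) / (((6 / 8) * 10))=0.00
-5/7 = -0.71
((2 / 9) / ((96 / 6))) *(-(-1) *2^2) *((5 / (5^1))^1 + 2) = 1 / 6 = 0.17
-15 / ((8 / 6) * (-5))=9 / 4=2.25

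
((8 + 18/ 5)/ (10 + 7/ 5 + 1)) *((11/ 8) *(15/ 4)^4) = 16149375/ 63488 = 254.37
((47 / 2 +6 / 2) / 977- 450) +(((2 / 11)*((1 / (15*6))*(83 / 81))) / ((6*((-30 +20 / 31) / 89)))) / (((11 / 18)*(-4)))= -235257522093031 / 522826504200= -449.97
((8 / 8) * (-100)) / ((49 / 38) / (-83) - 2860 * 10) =315400 / 90204449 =0.00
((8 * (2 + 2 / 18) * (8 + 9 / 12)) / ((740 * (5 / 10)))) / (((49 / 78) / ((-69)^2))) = 783978 / 259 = 3026.94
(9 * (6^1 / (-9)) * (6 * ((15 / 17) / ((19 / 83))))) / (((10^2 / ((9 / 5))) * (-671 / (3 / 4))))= 60507 / 21673300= 0.00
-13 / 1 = -13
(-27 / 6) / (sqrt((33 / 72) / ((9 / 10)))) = -27 * sqrt(165) / 55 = -6.31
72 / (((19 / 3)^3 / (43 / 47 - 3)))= -190512 / 322373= -0.59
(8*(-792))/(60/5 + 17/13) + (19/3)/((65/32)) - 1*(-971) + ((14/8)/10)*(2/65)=25846601/51900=498.01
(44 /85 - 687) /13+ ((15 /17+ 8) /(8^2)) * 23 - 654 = -49759599 /70720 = -703.61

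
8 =8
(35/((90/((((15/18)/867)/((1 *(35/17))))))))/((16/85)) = 5/5184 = 0.00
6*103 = 618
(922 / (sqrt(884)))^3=97972181 * sqrt(221) / 48841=29820.46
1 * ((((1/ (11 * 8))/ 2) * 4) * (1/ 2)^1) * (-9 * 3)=-27/ 88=-0.31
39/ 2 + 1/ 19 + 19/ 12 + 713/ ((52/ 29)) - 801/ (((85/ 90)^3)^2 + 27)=20943733409113/ 53720654169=389.86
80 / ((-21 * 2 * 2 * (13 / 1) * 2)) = -10 / 273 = -0.04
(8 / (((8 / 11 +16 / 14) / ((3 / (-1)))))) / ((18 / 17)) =-1309 / 108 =-12.12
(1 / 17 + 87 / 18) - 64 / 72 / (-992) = 92831 / 18972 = 4.89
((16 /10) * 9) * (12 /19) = 864 /95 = 9.09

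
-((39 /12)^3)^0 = -1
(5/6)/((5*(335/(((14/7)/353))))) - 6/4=-1064293/709530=-1.50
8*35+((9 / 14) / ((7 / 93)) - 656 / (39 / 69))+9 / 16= -8882451 / 10192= -871.51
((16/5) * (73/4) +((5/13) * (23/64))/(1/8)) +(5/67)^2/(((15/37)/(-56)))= 411322181/7002840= 58.74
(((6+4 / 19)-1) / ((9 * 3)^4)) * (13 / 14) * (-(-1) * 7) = 0.00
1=1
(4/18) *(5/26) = 5/117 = 0.04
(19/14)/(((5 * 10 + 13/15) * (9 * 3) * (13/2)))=95/624897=0.00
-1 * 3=-3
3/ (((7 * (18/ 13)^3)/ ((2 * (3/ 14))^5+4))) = 148233787/ 228709656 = 0.65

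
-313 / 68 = -4.60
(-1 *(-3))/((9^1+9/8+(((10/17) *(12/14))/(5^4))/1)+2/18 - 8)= 3213000/2395739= 1.34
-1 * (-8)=8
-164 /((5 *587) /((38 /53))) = -6232 /155555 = -0.04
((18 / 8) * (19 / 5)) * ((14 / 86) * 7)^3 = 20117979 / 1590140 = 12.65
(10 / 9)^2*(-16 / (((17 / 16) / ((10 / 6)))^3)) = -819200000 / 10744731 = -76.24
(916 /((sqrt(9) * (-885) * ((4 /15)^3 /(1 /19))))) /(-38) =17175 /681568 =0.03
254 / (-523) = -254 / 523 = -0.49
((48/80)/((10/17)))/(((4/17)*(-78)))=-289/5200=-0.06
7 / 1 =7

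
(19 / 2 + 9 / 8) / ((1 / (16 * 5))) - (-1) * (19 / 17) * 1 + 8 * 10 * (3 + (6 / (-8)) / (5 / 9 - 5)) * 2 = 1358.12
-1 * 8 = -8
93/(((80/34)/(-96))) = -18972/5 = -3794.40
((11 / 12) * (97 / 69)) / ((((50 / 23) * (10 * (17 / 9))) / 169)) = 180323 / 34000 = 5.30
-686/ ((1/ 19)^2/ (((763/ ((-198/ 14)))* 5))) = 6613386430/ 99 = 66801883.13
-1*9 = -9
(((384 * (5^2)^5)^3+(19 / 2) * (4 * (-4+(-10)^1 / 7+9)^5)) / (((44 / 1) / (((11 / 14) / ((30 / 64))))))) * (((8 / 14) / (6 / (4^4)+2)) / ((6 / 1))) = 181515600000000000000000076000000000 / 1919678733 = 94555196596012922543534830.00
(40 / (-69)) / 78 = -20 / 2691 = -0.01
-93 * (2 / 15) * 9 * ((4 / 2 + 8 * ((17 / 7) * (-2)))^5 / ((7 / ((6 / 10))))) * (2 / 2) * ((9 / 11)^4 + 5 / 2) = 82598210153971124832 / 43062475225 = 1918101774.74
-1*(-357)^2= -127449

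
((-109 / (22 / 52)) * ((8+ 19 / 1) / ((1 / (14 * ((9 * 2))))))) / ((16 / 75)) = -180773775 / 22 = -8216989.77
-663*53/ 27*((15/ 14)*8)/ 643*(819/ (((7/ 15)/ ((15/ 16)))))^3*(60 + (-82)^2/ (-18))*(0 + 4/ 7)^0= 55835002097632265625/ 2304512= 24228557758706.51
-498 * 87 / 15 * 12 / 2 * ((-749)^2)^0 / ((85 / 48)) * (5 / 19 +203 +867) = -16915856832 / 1615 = -10474214.76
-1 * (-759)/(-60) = -253/20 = -12.65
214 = 214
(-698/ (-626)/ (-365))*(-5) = 349/ 22849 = 0.02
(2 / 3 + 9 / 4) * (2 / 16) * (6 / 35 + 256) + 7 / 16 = 563 / 6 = 93.83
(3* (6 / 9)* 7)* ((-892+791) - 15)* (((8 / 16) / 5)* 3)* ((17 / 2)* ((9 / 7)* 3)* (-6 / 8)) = 119799 / 10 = 11979.90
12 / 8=1.50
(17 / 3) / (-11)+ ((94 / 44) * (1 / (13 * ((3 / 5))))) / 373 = -54877 / 106678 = -0.51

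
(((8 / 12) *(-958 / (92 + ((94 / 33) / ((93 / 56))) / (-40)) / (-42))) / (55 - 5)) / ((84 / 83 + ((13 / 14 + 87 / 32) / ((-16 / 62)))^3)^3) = -1271271122165123653195561257084506865664 / 8639988227293086520284816118335819133732562698667965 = -0.00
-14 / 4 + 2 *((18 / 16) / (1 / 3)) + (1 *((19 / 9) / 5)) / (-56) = 8171 / 2520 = 3.24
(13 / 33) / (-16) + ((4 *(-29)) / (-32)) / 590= -0.02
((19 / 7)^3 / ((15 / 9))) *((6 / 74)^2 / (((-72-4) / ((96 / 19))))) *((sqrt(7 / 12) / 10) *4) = -4104 *sqrt(21) / 11739175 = -0.00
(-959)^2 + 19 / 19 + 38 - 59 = 919661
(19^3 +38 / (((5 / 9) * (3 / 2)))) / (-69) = -1501 / 15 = -100.07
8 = 8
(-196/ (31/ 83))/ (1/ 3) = -48804/ 31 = -1574.32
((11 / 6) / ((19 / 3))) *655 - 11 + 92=10283 / 38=270.61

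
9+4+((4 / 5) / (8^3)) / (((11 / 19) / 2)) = 45779 / 3520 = 13.01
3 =3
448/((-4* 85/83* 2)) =-4648/85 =-54.68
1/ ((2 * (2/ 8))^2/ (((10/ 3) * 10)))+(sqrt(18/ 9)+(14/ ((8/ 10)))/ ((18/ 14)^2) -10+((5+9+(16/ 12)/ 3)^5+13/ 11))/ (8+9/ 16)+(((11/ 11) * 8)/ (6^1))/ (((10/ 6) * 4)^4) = 73568.80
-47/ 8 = -5.88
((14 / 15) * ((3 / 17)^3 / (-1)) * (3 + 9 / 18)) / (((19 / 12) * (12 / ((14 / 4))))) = -3087 / 933470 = -0.00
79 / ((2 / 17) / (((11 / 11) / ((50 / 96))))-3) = -32232 / 1199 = -26.88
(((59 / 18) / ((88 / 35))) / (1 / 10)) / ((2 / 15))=51625 / 528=97.77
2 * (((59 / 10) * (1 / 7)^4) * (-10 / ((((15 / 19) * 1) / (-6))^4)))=-163.96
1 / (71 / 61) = 61 / 71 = 0.86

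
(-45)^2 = 2025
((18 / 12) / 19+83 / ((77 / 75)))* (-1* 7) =-236781 / 418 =-566.46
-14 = -14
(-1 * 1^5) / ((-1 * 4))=1 / 4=0.25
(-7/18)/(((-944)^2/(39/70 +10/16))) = -331/641617920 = -0.00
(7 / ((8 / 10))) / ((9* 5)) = 7 / 36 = 0.19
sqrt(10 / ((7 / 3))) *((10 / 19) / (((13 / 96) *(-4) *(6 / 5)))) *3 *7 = -600 *sqrt(210) / 247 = -35.20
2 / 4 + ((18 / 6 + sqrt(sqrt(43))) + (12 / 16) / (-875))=43^(1 / 4) + 12247 / 3500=6.06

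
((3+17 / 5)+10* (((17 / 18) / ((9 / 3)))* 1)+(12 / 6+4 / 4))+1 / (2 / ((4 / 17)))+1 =31363 / 2295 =13.67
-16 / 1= -16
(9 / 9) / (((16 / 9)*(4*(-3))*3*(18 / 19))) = -19 / 1152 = -0.02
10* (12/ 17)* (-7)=-840/ 17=-49.41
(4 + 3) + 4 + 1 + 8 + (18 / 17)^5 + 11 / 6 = 197338675 / 8519142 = 23.16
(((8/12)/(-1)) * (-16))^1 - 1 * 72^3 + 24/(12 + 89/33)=-543057944/1455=-373235.70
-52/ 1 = -52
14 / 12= 7 / 6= 1.17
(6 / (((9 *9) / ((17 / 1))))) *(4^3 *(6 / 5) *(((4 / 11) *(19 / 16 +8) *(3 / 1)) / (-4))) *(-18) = 239904 / 55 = 4361.89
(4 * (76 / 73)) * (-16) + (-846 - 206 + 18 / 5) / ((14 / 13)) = -2657569 / 2555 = -1040.14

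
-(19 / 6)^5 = -318.43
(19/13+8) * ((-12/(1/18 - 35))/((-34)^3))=-3321/40173601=-0.00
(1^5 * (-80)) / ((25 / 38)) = -608 / 5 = -121.60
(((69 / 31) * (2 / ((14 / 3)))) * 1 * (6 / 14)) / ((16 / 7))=621 / 3472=0.18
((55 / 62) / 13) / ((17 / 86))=2365 / 6851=0.35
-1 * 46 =-46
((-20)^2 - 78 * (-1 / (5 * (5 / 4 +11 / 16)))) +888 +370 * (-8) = -257912 / 155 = -1663.95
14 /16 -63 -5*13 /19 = -9963 /152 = -65.55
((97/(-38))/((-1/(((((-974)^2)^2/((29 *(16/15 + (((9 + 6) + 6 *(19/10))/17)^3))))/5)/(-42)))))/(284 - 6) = -670153595388118025/2376393075896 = -282004.52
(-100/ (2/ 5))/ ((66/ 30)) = -1250/ 11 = -113.64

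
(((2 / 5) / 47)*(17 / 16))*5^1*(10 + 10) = 85 / 94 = 0.90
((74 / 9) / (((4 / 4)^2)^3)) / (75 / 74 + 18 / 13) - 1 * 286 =-5867030 / 20763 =-282.57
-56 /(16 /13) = -91 /2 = -45.50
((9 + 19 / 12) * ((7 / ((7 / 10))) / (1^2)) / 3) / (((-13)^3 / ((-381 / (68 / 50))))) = 2016125 / 448188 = 4.50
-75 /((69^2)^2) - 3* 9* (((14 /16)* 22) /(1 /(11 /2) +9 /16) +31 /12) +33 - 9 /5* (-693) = 10142652564281 /19795952340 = 512.36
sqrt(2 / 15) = sqrt(30) / 15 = 0.37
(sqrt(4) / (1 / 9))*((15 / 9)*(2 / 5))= 12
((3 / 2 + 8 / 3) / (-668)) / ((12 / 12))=-25 / 4008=-0.01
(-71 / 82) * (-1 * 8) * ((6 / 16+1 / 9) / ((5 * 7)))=71 / 738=0.10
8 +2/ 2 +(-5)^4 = 634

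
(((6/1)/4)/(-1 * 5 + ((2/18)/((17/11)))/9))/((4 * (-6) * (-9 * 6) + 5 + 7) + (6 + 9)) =-153/673652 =-0.00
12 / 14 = 6 / 7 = 0.86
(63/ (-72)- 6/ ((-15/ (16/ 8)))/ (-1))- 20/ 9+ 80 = 27397/ 360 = 76.10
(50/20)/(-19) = -5/38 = -0.13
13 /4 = 3.25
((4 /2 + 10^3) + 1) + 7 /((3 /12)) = 1031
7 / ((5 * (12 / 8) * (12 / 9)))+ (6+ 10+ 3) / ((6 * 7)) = 121 / 105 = 1.15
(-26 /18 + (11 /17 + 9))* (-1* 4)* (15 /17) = -25100 /867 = -28.95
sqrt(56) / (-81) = -2 * sqrt(14) / 81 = -0.09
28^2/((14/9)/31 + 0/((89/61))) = 15624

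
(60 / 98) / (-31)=-30 / 1519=-0.02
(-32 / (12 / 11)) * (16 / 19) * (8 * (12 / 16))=-2816 / 19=-148.21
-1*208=-208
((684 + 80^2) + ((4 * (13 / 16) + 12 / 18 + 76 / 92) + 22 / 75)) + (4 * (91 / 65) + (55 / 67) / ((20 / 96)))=1093890621 / 154100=7098.58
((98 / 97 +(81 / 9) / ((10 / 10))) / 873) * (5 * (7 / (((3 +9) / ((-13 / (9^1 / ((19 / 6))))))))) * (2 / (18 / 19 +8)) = -31898321 / 932845896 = -0.03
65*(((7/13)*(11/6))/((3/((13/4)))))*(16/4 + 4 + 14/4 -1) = 35035/48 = 729.90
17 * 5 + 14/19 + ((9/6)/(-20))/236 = 15377703/179360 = 85.74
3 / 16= 0.19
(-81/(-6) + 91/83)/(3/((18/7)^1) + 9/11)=79959/10873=7.35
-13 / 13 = -1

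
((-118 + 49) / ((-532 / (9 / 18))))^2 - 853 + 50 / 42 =-2892976181 / 3396288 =-851.81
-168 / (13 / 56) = -723.69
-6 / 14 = -0.43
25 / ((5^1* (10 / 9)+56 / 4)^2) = 2025 / 30976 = 0.07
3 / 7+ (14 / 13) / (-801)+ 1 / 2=135173 / 145782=0.93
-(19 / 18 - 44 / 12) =47 / 18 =2.61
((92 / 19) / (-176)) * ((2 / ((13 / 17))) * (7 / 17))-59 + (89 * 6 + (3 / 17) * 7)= 43990927 / 92378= 476.21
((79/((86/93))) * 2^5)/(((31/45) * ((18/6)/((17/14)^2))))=4109580/2107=1950.44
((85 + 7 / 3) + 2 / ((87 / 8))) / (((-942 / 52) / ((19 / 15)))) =-139308 / 22765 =-6.12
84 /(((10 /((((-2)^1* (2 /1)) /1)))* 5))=-168 /25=-6.72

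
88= 88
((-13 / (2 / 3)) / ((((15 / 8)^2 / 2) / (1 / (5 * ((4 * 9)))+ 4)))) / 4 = -37492 / 3375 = -11.11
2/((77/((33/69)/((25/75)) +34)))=1630/1771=0.92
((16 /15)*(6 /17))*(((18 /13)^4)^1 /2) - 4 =-8031124 /2427685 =-3.31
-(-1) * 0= 0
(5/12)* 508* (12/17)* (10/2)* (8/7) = 101600/119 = 853.78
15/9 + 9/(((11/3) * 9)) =64/33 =1.94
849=849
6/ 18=1/ 3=0.33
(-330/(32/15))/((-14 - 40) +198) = -275/256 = -1.07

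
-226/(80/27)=-3051/40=-76.28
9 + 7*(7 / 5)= 94 / 5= 18.80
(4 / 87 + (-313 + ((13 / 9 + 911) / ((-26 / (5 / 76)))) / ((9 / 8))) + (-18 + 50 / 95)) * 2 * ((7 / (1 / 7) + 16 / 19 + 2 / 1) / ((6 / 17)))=-3230209077815 / 33071571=-97673.29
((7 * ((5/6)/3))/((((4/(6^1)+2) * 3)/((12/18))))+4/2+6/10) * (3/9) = 2983/3240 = 0.92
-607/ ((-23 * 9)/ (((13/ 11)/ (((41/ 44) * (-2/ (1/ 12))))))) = -7891/ 50922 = -0.15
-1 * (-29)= 29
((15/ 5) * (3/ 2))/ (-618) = -3/ 412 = -0.01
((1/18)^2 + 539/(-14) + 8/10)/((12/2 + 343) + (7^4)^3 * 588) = -0.00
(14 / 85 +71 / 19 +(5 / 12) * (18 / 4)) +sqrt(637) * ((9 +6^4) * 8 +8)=74633 / 12920 +73136 * sqrt(13)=263701.37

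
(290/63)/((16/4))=145/126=1.15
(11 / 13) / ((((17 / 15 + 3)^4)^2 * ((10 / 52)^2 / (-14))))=-0.00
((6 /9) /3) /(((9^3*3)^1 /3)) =0.00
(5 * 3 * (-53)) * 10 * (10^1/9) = -26500/3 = -8833.33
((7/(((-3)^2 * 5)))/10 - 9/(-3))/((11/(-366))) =-82777/825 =-100.34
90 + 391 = 481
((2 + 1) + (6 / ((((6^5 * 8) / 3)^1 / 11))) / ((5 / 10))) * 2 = 5195 / 864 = 6.01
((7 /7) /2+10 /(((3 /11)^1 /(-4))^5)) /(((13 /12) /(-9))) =507434498 /9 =56381610.89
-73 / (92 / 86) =-3139 / 46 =-68.24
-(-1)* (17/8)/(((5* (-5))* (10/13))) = -221/2000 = -0.11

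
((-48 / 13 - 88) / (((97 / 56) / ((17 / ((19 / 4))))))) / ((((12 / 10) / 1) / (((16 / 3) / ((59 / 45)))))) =-642.22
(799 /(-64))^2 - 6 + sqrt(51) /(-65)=149.75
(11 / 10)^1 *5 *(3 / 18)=11 / 12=0.92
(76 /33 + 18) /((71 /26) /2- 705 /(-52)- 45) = -8710 /12903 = -0.68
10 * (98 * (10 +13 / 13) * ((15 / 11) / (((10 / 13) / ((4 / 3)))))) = 25480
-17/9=-1.89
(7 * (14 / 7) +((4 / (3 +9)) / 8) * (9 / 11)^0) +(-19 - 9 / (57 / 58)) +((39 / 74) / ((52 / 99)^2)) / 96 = -395754559 / 28075008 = -14.10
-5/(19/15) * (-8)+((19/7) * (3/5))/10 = 211083/6650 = 31.74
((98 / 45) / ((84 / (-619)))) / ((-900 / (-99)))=-47663 / 27000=-1.77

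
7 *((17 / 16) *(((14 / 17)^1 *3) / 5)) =147 / 40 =3.68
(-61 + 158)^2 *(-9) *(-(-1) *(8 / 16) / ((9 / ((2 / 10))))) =-9409 / 10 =-940.90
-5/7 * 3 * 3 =-45/7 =-6.43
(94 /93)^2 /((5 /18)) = 17672 /4805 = 3.68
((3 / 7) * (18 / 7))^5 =459165024 / 282475249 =1.63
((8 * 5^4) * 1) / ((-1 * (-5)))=1000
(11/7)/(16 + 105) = 1/77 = 0.01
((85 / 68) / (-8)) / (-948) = 5 / 30336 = 0.00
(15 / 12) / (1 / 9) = 11.25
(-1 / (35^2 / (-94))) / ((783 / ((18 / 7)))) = 188 / 746025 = 0.00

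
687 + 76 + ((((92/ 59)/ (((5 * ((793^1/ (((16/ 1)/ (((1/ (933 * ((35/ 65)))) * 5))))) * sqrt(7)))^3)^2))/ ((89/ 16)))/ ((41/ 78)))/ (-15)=18514686148410715921142866362783772392457/ 24265643721606245679160881209716796875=763.00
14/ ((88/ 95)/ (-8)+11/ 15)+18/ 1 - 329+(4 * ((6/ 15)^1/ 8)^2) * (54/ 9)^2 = -633533/ 2200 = -287.97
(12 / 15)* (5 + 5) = 8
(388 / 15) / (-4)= -97 / 15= -6.47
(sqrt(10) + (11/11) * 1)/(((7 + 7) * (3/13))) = 1.29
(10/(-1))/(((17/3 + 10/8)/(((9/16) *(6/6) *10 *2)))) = -1350/83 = -16.27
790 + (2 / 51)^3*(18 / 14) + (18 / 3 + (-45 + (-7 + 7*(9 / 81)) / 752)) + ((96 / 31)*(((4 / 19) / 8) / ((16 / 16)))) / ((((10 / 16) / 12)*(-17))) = 750.90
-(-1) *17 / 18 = 0.94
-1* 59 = -59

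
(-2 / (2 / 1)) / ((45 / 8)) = -8 / 45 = -0.18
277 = 277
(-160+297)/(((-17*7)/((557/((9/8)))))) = -610472/1071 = -570.00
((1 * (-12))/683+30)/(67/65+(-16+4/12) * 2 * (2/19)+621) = 37935495/782855966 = 0.05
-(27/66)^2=-81/484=-0.17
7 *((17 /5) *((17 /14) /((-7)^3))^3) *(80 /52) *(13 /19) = -83521 /75138416234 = -0.00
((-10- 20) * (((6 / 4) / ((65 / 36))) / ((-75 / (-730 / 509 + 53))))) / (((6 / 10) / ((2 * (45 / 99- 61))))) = -96815088 / 27995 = -3458.30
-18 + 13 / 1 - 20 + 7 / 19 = -468 / 19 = -24.63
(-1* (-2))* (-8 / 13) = -16 / 13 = -1.23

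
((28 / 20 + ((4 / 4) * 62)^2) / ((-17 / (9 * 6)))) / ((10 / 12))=-366444 / 25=-14657.76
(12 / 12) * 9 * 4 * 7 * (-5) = -1260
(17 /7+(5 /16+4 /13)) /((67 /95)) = 421705 /97552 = 4.32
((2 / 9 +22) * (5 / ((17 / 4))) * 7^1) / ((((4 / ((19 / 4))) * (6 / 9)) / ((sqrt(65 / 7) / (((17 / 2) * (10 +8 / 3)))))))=9.23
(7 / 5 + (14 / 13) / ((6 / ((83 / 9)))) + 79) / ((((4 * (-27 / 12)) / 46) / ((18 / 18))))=-6624322 / 15795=-419.39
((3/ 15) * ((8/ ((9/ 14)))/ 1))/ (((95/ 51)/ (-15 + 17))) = 3808/ 1425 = 2.67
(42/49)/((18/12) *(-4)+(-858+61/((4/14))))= -12/9107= -0.00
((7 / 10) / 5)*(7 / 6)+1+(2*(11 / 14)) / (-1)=-857 / 2100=-0.41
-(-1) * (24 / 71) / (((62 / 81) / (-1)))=-972 / 2201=-0.44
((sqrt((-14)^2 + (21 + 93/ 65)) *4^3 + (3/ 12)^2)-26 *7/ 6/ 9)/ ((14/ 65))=-92885/ 6048 + 32 *sqrt(922870)/ 7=4376.24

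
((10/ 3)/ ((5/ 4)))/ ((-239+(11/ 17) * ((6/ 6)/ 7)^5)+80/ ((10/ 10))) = -0.02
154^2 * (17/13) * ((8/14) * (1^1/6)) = 115192/39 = 2953.64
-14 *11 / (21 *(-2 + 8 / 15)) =5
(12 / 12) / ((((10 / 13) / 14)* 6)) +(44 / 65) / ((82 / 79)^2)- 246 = -158874611 / 655590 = -242.34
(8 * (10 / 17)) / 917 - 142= -2213558 / 15589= -141.99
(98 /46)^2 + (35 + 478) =273778 /529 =517.54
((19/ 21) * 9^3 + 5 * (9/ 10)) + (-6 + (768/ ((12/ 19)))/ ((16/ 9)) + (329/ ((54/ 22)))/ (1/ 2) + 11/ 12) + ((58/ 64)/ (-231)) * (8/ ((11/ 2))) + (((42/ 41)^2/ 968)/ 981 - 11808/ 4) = -22475629705057/ 16761056004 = -1340.94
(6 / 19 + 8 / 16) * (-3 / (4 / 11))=-1023 / 152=-6.73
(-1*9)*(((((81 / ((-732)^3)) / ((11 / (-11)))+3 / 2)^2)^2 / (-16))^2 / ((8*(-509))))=457434474806576939969353935081990474216656657723288066343849 / 2067300295774323389614060443463591317105822199869971593085059072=0.00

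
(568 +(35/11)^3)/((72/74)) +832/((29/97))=4724214323/1389564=3399.78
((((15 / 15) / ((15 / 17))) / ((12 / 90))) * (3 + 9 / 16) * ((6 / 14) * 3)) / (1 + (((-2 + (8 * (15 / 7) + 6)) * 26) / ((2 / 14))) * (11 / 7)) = 8721 / 1354720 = 0.01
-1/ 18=-0.06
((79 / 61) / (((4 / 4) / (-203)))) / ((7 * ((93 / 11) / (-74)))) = 1864874 / 5673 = 328.73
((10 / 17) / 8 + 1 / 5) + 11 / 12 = 607 / 510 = 1.19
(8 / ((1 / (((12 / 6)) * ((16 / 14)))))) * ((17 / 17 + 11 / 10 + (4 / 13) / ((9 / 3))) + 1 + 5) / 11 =29248 / 2145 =13.64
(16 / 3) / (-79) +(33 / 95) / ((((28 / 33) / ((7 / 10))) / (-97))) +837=728706379 / 900600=809.13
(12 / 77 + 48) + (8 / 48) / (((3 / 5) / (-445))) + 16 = -59.46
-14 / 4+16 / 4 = 1 / 2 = 0.50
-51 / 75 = -17 / 25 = -0.68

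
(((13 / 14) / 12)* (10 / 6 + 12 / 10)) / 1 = 559 / 2520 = 0.22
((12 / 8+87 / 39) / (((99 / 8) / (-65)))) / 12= -485 / 297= -1.63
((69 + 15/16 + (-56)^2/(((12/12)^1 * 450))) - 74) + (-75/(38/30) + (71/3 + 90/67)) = -143415001/4582800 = -31.29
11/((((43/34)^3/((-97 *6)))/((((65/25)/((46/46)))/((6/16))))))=-8722972544/397535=-21942.65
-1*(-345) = 345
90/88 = 45/44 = 1.02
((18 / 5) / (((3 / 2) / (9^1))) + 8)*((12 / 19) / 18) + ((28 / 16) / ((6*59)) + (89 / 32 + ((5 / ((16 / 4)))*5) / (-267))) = 60681609 / 15963040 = 3.80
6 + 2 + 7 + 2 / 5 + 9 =122 / 5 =24.40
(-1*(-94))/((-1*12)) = -47/6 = -7.83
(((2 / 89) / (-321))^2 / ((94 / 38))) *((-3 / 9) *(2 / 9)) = -152 / 1035742268709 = -0.00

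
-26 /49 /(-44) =13 /1078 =0.01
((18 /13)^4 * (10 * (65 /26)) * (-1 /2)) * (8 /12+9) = -12684600 /28561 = -444.12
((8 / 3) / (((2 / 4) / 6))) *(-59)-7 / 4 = -7559 / 4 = -1889.75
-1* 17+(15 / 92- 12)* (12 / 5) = -45.41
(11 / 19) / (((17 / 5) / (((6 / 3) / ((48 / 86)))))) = 2365 / 3876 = 0.61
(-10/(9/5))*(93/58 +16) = -25525/261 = -97.80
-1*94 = -94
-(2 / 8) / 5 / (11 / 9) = -9 / 220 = -0.04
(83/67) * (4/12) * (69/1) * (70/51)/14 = 9545/3417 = 2.79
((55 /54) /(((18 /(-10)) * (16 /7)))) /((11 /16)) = -0.36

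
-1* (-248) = 248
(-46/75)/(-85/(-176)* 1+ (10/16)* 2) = -8096/22875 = -0.35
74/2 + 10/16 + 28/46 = 7035/184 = 38.23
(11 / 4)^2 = 121 / 16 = 7.56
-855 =-855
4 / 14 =2 / 7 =0.29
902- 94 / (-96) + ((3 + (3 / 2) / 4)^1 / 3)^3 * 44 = 370801 / 384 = 965.63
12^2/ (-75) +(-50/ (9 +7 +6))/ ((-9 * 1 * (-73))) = -347521/ 180675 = -1.92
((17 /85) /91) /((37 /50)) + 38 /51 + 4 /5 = 1329148 /858585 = 1.55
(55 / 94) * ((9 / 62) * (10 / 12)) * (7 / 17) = 5775 / 198152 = 0.03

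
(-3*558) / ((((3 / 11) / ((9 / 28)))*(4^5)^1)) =-27621 / 14336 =-1.93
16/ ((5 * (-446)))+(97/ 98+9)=1090801/ 109270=9.98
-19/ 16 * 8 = -19/ 2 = -9.50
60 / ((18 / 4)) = 40 / 3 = 13.33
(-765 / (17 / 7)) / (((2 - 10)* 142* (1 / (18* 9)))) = 25515 / 568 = 44.92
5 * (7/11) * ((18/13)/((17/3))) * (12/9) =2520/2431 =1.04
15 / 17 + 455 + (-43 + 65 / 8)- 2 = 56985 / 136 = 419.01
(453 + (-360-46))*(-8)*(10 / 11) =-3760 / 11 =-341.82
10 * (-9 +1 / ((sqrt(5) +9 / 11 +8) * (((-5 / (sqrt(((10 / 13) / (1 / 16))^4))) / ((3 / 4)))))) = -43720410 / 371969 +1161600 * sqrt(5) / 371969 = -110.55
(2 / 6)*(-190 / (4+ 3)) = -190 / 21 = -9.05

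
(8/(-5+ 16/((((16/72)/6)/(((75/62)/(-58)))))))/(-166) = 0.00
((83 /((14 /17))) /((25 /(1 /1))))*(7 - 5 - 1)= 1411 /350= 4.03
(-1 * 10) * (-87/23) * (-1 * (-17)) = 14790/23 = 643.04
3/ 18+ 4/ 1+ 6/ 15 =137/ 30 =4.57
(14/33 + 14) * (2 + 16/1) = 2856/11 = 259.64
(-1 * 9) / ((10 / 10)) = -9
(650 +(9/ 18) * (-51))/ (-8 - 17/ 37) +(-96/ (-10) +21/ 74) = -3702382/ 57905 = -63.94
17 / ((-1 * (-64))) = 17 / 64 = 0.27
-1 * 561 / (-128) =561 / 128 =4.38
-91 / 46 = -1.98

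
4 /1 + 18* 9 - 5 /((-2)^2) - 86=315 /4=78.75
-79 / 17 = -4.65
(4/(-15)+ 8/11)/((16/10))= 0.29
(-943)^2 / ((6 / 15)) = 4446245 / 2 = 2223122.50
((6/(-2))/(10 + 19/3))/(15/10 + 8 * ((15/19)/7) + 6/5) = -570/11179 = -0.05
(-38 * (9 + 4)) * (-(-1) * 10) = -4940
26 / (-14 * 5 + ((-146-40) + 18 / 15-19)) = -130 / 1369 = -0.09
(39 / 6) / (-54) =-13 / 108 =-0.12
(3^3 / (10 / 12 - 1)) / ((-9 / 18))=324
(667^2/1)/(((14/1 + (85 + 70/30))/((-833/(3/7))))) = -2594147759/304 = -8533380.79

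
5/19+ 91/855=0.37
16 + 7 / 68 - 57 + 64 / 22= -28415 / 748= -37.99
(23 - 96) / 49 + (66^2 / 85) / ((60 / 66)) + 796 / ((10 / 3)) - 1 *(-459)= 15674602 / 20825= 752.68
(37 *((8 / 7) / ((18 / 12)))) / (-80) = -37 / 105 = -0.35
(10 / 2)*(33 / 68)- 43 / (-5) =3749 / 340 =11.03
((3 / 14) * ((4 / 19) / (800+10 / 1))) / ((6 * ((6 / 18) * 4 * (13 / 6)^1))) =1 / 311220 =0.00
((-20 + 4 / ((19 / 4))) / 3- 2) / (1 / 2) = -956 / 57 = -16.77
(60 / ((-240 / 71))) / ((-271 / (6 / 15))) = 71 / 2710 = 0.03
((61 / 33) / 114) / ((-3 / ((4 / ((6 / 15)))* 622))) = -189710 / 5643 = -33.62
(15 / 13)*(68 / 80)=51 / 52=0.98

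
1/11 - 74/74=-10/11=-0.91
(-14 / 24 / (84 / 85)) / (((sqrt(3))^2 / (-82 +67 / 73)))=167705 / 10512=15.95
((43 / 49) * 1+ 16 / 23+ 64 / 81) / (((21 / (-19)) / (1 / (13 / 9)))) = -4099079 / 2769039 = -1.48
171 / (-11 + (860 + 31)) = 171 / 880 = 0.19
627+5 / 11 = 6902 / 11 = 627.45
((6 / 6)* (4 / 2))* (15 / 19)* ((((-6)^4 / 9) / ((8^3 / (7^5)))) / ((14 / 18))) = 9596.10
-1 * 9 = -9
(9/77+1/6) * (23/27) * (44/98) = 0.11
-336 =-336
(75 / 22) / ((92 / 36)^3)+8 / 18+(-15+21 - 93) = -208025971 / 2409066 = -86.35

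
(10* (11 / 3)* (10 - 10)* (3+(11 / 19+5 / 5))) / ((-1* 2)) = 0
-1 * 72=-72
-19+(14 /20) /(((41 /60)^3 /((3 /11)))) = -13950889 /758131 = -18.40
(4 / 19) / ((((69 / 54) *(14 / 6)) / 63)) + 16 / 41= 86696 / 17917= 4.84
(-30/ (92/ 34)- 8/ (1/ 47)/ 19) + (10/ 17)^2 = -3855777/ 126293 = -30.53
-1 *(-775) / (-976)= -775 / 976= -0.79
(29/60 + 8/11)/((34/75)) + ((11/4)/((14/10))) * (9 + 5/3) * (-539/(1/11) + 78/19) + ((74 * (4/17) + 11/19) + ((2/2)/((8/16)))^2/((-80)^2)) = -14817543682787/119380800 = -124119.99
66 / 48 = 11 / 8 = 1.38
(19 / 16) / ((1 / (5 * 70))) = 3325 / 8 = 415.62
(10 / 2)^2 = 25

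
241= 241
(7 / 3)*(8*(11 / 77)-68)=-156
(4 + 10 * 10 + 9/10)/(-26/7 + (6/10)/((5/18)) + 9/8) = -146860/601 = -244.36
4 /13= 0.31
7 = 7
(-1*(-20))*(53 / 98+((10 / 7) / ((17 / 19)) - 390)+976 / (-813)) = -5269695430 / 677229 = -7781.26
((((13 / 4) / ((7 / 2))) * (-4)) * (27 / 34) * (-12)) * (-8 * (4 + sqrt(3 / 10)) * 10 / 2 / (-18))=936 * sqrt(30) / 119 + 37440 / 119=357.70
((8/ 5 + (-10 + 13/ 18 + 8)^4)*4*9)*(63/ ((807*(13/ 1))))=15673091/ 16995420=0.92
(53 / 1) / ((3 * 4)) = 53 / 12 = 4.42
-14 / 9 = -1.56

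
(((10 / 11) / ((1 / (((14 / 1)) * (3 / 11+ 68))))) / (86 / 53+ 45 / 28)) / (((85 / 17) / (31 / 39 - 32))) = -37977156784 / 22618167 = -1679.06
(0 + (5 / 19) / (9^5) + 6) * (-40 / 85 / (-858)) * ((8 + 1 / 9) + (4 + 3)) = 215410912 / 4331775591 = 0.05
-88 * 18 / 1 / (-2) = 792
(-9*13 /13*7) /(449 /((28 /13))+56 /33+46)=-58212 /236693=-0.25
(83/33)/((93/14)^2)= 16268/285417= 0.06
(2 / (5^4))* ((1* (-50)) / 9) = -4 / 225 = -0.02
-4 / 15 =-0.27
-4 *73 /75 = -292 /75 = -3.89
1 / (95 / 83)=83 / 95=0.87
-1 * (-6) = 6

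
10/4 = 5/2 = 2.50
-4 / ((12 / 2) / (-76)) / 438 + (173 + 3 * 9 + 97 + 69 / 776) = 151524413 / 509832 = 297.20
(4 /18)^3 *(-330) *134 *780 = -30659200 /81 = -378508.64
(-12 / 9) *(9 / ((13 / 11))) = -132 / 13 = -10.15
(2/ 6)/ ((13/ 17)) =17/ 39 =0.44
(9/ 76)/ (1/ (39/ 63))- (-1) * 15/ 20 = 219/ 266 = 0.82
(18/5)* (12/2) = 108/5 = 21.60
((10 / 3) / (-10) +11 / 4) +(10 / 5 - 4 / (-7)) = 4.99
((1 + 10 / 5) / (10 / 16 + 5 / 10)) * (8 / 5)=64 / 15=4.27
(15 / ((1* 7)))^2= 225 / 49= 4.59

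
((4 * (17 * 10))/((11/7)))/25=952/55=17.31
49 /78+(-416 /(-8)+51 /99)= 15199 /286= 53.14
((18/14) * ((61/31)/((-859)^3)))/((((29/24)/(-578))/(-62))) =-15231456/128669475137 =-0.00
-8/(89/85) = -680/89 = -7.64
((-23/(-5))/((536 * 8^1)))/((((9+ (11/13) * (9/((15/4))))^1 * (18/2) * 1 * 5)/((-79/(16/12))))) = -23621/184469760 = -0.00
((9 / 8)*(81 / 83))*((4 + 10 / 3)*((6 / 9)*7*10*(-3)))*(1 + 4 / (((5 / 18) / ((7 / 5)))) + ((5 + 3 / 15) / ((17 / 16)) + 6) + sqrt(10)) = -39694.82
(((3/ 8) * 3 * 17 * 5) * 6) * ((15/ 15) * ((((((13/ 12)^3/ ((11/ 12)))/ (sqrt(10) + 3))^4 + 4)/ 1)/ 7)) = 1429963569815034325/ 6528523567104 - 37626407472806815 * sqrt(10)/ 544043630592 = 328.07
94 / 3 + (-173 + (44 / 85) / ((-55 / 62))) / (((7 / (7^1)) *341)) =13401631 / 434775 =30.82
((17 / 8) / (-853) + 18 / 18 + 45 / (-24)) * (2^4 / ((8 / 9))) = -13473 / 853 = -15.79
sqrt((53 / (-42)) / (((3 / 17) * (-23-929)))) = sqrt(53) / 84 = 0.09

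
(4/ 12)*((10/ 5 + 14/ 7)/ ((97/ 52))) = 208/ 291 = 0.71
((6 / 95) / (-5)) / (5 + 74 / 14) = -7 / 5700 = -0.00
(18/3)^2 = 36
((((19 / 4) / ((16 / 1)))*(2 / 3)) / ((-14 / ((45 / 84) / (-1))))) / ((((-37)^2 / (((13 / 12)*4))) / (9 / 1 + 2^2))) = 0.00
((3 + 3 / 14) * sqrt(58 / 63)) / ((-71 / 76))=-570 * sqrt(406) / 3479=-3.30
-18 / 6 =-3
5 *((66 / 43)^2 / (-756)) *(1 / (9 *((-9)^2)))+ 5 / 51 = 47166950 / 481207797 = 0.10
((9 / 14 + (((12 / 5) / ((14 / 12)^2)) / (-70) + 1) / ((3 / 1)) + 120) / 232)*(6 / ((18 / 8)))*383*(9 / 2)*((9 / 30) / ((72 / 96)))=2383712719 / 2486750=958.57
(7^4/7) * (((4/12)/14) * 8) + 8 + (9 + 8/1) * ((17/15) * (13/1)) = 323.80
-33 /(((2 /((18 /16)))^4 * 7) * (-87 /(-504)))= -649539 /237568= -2.73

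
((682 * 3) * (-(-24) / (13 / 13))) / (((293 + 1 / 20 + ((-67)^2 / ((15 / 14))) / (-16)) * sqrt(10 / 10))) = 5892480 / 3743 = 1574.27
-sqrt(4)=-2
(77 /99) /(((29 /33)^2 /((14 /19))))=11858 /15979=0.74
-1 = -1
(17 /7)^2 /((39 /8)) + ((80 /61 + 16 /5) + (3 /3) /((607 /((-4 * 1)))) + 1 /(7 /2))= 2122912762 /353792985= 6.00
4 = 4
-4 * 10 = -40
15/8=1.88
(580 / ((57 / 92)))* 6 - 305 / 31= 3302525 / 589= 5607.00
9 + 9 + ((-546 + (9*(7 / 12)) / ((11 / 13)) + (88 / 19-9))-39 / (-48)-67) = -1980823 / 3344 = -592.35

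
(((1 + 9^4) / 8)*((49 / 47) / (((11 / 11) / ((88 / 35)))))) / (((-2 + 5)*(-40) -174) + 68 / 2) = -252637 / 30550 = -8.27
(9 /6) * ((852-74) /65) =1167 /65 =17.95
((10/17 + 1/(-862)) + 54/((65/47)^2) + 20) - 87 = -2363816331/61913150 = -38.18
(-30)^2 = 900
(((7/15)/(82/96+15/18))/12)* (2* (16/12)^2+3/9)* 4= 784/2187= 0.36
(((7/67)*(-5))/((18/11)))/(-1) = 385/1206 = 0.32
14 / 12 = 7 / 6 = 1.17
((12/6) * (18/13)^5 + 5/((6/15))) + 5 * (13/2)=20487321/371293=55.18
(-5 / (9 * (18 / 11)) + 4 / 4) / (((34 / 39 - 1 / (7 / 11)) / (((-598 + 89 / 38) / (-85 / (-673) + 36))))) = 16480797515 / 1058782524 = 15.57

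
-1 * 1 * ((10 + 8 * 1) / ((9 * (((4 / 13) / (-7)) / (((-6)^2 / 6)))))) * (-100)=-27300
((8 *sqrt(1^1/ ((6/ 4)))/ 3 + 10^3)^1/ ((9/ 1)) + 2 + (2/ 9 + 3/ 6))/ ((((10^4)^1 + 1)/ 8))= 64 *sqrt(6)/ 810081 + 2732/ 30003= 0.09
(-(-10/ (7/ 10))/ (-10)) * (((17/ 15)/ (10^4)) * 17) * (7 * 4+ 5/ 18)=-147101/ 1890000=-0.08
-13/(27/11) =-143/27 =-5.30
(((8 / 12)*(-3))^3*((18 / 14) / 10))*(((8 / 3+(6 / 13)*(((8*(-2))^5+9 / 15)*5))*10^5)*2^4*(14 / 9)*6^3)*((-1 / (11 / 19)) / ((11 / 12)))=-2521275372652714.56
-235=-235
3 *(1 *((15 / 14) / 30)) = 3 / 28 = 0.11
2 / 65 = 0.03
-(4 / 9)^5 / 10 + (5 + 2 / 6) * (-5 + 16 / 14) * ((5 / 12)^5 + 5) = -13639290851 / 132269760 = -103.12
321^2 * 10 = 1030410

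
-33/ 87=-11/ 29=-0.38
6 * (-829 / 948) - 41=-7307 / 158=-46.25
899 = 899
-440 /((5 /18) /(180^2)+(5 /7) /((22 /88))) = -359251200 /2332807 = -154.00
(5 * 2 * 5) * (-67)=-3350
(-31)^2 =961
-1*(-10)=10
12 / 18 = 2 / 3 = 0.67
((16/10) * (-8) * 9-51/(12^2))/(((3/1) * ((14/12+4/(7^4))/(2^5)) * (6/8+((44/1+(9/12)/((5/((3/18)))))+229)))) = -2130781856/552948843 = -3.85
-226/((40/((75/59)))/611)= -1035645/236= -4388.33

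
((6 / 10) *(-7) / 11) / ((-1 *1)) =21 / 55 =0.38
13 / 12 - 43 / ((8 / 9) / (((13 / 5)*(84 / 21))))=-30121 / 60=-502.02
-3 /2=-1.50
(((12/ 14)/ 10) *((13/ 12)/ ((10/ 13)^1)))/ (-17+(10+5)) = -169/ 2800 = -0.06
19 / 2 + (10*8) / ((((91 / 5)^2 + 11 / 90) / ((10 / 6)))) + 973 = 293127045 / 298226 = 982.90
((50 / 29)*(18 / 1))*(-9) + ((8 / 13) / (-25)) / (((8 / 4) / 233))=-2659528 / 9425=-282.18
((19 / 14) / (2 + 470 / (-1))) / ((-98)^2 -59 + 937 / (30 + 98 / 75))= -11153 / 36825409530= -0.00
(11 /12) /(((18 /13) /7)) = 1001 /216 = 4.63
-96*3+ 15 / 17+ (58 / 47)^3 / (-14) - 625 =-11270814518 / 12354937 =-912.25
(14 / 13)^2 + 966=163450 / 169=967.16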